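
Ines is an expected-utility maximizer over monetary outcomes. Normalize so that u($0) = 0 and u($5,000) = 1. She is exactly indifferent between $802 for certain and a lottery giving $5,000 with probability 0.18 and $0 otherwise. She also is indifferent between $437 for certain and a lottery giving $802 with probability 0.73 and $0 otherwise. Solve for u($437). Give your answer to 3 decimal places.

First, u($802) = 0.18·u($5,000) + 0.82·u($0) = 0.18.
Then u($437) = 0.73·u($802) + 0.27·u($0) = 0.73·0.18 + 0.27·0.00 = 0.1314.

0.131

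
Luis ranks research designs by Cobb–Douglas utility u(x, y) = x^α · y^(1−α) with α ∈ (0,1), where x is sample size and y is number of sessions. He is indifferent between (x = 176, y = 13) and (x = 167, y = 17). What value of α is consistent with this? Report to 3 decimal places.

α ≈ 0.836

The Cobb–Douglas utilities coincide, so 176^α·13^(1−α) = 167^α·17^(1−α).
Taking logs: α·ln 176 + (1−α)·ln 13 = α·ln 167 + (1−α)·ln 17, i.e. α·0.052490 = (1−α)·0.268264.
So α/(1−α) = (0.268264)/(0.052490) = 5.110764, and α = 5.110764/6.110764 ≈ 0.836.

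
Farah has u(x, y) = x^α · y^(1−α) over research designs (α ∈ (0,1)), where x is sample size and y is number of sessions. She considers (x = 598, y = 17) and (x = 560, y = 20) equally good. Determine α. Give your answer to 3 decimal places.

α ≈ 0.712

The Cobb–Douglas utilities coincide, so 598^α·17^(1−α) = 560^α·20^(1−α).
Taking logs: α·ln 598 + (1−α)·ln 17 = α·ln 560 + (1−α)·ln 20, i.e. α·0.065654 = (1−α)·0.162519.
So α/(1−α) = (0.162519)/(0.065654) = 2.475386, and α = 2.475386/3.475386 ≈ 0.712.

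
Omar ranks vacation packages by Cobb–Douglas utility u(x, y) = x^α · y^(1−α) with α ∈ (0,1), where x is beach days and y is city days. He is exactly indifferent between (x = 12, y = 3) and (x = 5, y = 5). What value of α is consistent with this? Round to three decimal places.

The Cobb–Douglas utilities coincide, so 12^α·3^(1−α) = 5^α·5^(1−α).
Taking logs: α·ln 12 + (1−α)·ln 3 = α·ln 5 + (1−α)·ln 5, i.e. α·0.875469 = (1−α)·0.510826.
With A = 0.875469 and B = 0.510826: α·A = (1−α)·B, so α = B/(A+B) = 0.510826/1.386295 ≈ 0.368.

α ≈ 0.368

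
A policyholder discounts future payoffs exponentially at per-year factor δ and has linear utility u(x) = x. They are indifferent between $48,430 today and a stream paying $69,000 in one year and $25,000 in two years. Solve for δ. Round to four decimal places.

δ ≈ 0.5800

The stream is worth 69000δ + 25000δ² today, so 69000δ + 25000δ² = 48430.
So 25000δ² + 69000δ − 48430 = 0.
By the quadratic formula (taking the positive root), δ = (−69000 + √9604000000.00) / 50000 ≈ 0.5800.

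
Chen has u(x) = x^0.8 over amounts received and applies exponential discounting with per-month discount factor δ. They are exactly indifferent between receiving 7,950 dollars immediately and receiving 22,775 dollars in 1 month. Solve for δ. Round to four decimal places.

Equating discounted utilities: u(7950) = δ·u(22775) ⇒ δ = u(7950)/u(22775).
Since u(x) = x^0.8, δ = (7950/22775)^0.8 = 0.34907^0.8 = 0.43085.

δ ≈ 0.4309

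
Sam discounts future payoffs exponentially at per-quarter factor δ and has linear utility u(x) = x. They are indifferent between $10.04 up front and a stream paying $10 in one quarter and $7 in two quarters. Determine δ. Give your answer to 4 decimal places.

The stream is worth 10δ + 7δ² today, so 10δ + 7δ² = 10.04.
That is, 7δ² + 10δ − 10.04 = 0, a quadratic in δ.
By the quadratic formula (taking the positive root), δ = (−10 + √381.12) / 14 ≈ 0.6802.

δ ≈ 0.6802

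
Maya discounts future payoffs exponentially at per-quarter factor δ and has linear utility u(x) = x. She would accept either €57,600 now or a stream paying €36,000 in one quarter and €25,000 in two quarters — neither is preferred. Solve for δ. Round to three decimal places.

δ ≈ 0.960

The stream is worth 36000δ + 25000δ² today, so 36000δ + 25000δ² = 57600.
So 25000δ² + 36000δ − 57600 = 0.
δ = (−36000 + √(36000² + 4·25000·57600)) / (2·25000) = (−36000 + √7056000000.00) / 50000 ≈ 0.960.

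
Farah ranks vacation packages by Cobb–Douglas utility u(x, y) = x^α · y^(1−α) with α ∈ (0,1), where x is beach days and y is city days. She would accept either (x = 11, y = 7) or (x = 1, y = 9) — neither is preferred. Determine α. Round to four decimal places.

Set the two utilities equal: 11^α·7^(1−α) = 1^α·9^(1−α).
(11/1)^α = (9/7)^(1−α); take logs: α·ln(11/1) = (1−α)·ln(9/7), i.e. α·2.3978953 = (1−α)·0.2513144.
With A = 2.3978953 and B = 0.2513144: α·A = (1−α)·B, so α = B/(A+B) = 0.2513144/2.6492097 ≈ 0.0949.

α ≈ 0.0949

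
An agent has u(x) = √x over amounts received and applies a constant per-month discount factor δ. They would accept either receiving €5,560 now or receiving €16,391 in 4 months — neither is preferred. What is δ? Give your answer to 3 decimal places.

δ ≈ 0.874

The payoff in 4 months is discounted by δ^4, so u(5560) = δ^4·u(16391) and δ^4 = u(5560)/u(16391).
Since u(x) = √x, δ^4 = √(5560/16391) = 0.58242.
So δ = 0.58242^(1/4) ≈ 0.874.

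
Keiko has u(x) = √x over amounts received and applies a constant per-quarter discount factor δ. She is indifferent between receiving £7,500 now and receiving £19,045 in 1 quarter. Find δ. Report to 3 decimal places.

The payoff in 1 quarter is discounted by δ, so u(7500) = δ·u(19045) and δ = u(7500)/u(19045).
Since u(x) = √x, δ = √(7500/19045) = 0.62754.

δ ≈ 0.628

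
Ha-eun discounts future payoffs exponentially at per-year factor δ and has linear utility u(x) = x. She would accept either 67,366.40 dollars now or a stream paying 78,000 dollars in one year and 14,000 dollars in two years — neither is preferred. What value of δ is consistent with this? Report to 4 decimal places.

δ ≈ 0.7600

The stream is worth 78000δ + 14000δ² today, so 78000δ + 14000δ² = 67366.40.
That is, 14000δ² + 78000δ − 67366.40 = 0, a quadratic in δ.
The positive root is δ = [−78000 + √(78000² + 4·14000·67366.40)] / (2·14000) = (−78000 + 99280.000)/28000 ≈ 0.7600.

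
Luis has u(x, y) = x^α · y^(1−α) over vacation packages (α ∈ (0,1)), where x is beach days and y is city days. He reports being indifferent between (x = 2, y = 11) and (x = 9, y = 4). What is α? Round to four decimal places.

Indifference: 2^α · 11^(1−α) = 9^α · 4^(1−α).
Taking logs: α·ln 2 + (1−α)·ln 11 = α·ln 9 + (1−α)·ln 4, i.e. α·-1.5040774 = (1−α)·-1.0116009.
With A = -1.5040774 and B = -1.0116009: α·A = (1−α)·B, so α = B/(A+B) = -1.0116009/-2.5156783 ≈ 0.4021.

α ≈ 0.4021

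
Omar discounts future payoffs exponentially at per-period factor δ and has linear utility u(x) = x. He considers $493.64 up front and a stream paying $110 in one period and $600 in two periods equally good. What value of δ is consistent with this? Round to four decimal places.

The stream is worth 110δ + 600δ² today, so 110δ + 600δ² = 493.64.
So 600δ² + 110δ − 493.64 = 0.
The positive root is δ = [−110 + √(110² + 4·600·493.64)] / (2·600) = (−110 + 1094.000)/1200 ≈ 0.8200.

δ ≈ 0.8200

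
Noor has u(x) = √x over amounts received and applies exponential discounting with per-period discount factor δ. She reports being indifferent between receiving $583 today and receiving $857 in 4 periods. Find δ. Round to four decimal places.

δ ≈ 0.9530

Indifference means u(583) = δ^4 · u(857), so δ^4 = u(583)/u(857).
Since u(x) = √x, δ^4 = √(583/857) = 0.82479.
So δ = 0.82479^(1/4) ≈ 0.9530.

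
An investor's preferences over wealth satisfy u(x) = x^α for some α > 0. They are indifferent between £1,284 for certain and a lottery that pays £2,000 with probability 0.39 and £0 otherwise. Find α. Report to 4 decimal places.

α ≈ 2.1247

Since u(0) = 0, the lottery's EU is 0.39·2000^α.
Equating: 1284^α = 0.39·2000^α, i.e. 0.6420^α = 0.39.
Taking logs: α·ln(1284/2000) = ln(0.39), so α = -0.9416085 / -0.4431670 ≈ 2.1247.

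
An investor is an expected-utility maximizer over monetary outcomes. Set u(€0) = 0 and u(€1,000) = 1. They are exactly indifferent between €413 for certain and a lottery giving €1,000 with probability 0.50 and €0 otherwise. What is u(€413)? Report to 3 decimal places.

u(€413) equals the lottery's expected utility: 0.50·1 + 0.50·0 = 0.50.

0.500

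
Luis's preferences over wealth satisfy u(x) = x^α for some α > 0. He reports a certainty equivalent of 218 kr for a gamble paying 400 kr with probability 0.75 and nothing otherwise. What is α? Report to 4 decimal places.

The lottery's expected utility is 0.75·u(400) + 0.25·u(0) = 0.75·400^α (since u(0) = 0 for α > 0).
Setting u(218) equal to that: 218^α = 0.75·400^α ⇒ (218/400)^α = 0.75.
Take logs: α = ln 0.75 / ln(218/400) ≈ 0.473965.

α ≈ 0.4740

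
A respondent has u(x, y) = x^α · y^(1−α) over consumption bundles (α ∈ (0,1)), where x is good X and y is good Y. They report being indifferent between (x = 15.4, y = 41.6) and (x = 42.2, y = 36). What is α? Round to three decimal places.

α ≈ 0.125

Set the two utilities equal: 15.4^α·41.6^(1−α) = 42.2^α·36^(1−α).
(15.4/42.2)^α = (36/41.6)^(1−α); take logs: α·ln(15.4/42.2) = (1−α)·ln(36/41.6), i.e. α·-1.008053 = (1−α)·-0.144581.
So α/(1−α) = (-0.144581)/(-1.008053) = 0.143426, and α = 0.143426/1.143426 ≈ 0.125.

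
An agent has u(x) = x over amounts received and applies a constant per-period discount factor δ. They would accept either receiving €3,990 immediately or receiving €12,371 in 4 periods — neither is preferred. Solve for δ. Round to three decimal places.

Indifference means u(3990) = δ^4 · u(12371), so δ^4 = u(3990)/u(12371).
With u(x) = x: δ^4 = 3990/12371 = 0.32253.
Hence δ = (0.32253)^(1/4) = 0.75360.

δ ≈ 0.754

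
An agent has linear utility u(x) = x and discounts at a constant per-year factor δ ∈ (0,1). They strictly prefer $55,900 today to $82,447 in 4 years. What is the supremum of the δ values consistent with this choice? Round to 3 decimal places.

The preference means 55900 > δ^4·82447.
Hence δ^4 < 55900/82447 = 0.67801, and x ↦ x^(1/4) is increasing on (0,∞).
δ < 0.67801^(1/4) = 0.907.

δ < 0.907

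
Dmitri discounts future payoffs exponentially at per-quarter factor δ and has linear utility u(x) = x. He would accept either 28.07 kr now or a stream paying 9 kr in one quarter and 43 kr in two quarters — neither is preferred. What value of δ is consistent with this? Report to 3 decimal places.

Equating present values: 28.07 = 9δ + 43δ².
So 43δ² + 9δ − 28.07 = 0.
The positive root is δ = [−9 + √(9² + 4·43·28.07)] / (2·43) = (−9 + 70.065)/86 ≈ 0.710.

δ ≈ 0.710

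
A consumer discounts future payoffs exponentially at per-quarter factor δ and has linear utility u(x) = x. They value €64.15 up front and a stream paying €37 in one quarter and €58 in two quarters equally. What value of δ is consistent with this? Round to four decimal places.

Equating present values: 64.15 = 37δ + 58δ².
Rearranged: 58δ² + 37δ − 64.15 = 0.
By the quadratic formula (taking the positive root), δ = (−37 + √16251.80) / 116 ≈ 0.7800.

δ ≈ 0.7800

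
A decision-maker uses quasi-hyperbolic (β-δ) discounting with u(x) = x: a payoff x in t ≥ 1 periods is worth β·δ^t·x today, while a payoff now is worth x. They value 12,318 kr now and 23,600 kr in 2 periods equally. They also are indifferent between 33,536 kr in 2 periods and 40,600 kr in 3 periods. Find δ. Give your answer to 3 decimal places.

From the later pair, β·δ^2·33536 = β·δ^3·40600; dividing through, δ = 33536/40600 = 0.82601.

δ ≈ 0.826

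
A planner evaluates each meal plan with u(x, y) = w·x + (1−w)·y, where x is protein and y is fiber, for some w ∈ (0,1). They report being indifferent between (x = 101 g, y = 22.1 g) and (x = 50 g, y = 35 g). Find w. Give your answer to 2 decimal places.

Equating utilities: w·101 + (1−w)·22.1 = w·50 + (1−w)·35.
w·(101−50) = (1−w)·(35−22.1), i.e. w·51 = (1−w)·12.9.
The marginal rate of substitution is 12.9/51, so w = 12.9/(51+12.9) = 0.20.

w = 0.20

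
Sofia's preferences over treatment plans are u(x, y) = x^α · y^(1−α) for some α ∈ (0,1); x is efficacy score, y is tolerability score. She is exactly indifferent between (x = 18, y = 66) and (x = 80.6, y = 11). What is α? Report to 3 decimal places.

α ≈ 0.544

Indifference: 18^α · 66^(1−α) = 80.6^α · 11^(1−α).
(18/80.6)^α = (11/66)^(1−α); take logs: α·ln(18/80.6) = (1−α)·ln(11/66), i.e. α·-1.499127 = (1−α)·-1.791759.
With A = -1.499127 and B = -1.791759: α·A = (1−α)·B, so α = B/(A+B) = -1.791759/-3.290886 ≈ 0.544.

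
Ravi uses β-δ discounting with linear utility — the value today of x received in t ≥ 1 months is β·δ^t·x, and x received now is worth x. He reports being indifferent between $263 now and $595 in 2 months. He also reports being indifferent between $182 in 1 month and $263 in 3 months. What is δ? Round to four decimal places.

From the later pair, β·δ^1·182 = β·δ^3·263; dividing through, δ^2 = 182/263 = 0.69202, so δ = 0.83187.

δ ≈ 0.8319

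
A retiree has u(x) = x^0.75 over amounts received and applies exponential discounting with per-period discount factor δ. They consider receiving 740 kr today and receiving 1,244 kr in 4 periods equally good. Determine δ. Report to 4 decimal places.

The payoff in 4 periods is discounted by δ^4, so u(740) = δ^4·u(1244) and δ^4 = u(740)/u(1244).
Since u(x) = x^0.75, δ^4 = (740/1244)^0.75 = 0.59486^0.75 = 0.67734.
Hence δ = (0.67734)^(1/4) = 0.907198.

δ ≈ 0.9072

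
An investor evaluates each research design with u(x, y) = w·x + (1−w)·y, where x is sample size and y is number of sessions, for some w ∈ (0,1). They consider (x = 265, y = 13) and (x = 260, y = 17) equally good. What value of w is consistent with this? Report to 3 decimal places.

w = 0.444

u(265,13) = u(260,17) means w·265 + (1−w)·13 = w·260 + (1−w)·17.
w·(265−260) = (1−w)·(17−13), i.e. w·5 = (1−w)·4.
The marginal rate of substitution is 4/5, so w = 4/(5+4) = 0.444.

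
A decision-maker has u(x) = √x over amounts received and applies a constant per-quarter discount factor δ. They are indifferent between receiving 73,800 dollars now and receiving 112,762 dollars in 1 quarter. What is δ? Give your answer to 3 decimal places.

Indifference means u(73800) = δ · u(112762), so δ = u(73800)/u(112762).
With u(x) = √x: δ = √73800/√112762 = √(73800/112762) = 0.80900.

δ ≈ 0.809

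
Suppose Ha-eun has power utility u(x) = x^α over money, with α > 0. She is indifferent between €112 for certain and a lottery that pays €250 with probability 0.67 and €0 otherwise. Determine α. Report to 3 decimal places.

α ≈ 0.499

The lottery's expected utility is 0.67·u(250) + 0.33·u(0) = 0.67·250^α (since u(0) = 0 for α > 0).
Equating: 112^α = 0.67·250^α, i.e. 0.4480^α = 0.67.
α = ln(0.67) / ln(112/250) = -0.400478/-0.802962 ≈ 0.499.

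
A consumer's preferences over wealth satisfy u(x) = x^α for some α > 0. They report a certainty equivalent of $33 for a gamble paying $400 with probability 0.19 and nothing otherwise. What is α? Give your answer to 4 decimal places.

α ≈ 0.6656

The lottery's expected utility is 0.19·u(400) + 0.81·u(0) = 0.19·400^α (since u(0) = 0 for α > 0).
Setting u(33) equal to that: 33^α = 0.19·400^α ⇒ (33/400)^α = 0.19.
Take logs: α = ln 0.19 / ln(33/400) ≈ 0.665635.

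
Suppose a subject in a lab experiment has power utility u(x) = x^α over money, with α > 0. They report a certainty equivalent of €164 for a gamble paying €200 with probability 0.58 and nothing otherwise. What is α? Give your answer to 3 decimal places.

EU(lottery) = 0.58·200^α + 0.42·0 = 0.58·200^α.
Setting u(164) equal to that: 164^α = 0.58·200^α ⇒ (164/200)^α = 0.58.
Take logs: α = ln 0.58 / ln(164/200) ≈ 2.74490.

α ≈ 2.745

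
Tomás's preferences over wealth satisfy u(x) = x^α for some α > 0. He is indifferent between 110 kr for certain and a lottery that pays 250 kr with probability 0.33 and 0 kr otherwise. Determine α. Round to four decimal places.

EU(lottery) = 0.33·250^α + 0.67·0 = 0.33·250^α.
Setting u(110) equal to that: 110^α = 0.33·250^α ⇒ (110/250)^α = 0.33.
Take logs: α = ln 0.33 / ln(110/250) ≈ 1.350413.

α ≈ 1.3504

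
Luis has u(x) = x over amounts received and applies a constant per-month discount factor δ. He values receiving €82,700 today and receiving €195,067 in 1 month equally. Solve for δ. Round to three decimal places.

δ ≈ 0.424

Equating discounted utilities: u(82700) = δ·u(195067) ⇒ δ = u(82700)/u(195067).
With u(x) = x: δ = 82700/195067 = 0.42396.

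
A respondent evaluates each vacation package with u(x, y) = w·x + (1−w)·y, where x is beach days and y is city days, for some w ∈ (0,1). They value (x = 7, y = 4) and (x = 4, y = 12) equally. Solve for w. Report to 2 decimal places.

Indifference: w·7 + (1−w)·4 = w·4 + (1−w)·12.
w·(7−4) = (1−w)·(12−4), i.e. w·3 = (1−w)·8.
So w/(1−w) = 8/3 = 2.6667, giving w = 8/(3+8) = 0.73.

w = 0.73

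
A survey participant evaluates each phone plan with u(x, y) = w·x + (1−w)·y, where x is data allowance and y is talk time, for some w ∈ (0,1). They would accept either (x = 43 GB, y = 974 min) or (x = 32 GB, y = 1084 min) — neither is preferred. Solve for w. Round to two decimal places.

Equating utilities: w·43 + (1−w)·974 = w·32 + (1−w)·1084.
Collecting terms: w·11 = (1−w)·110.
So w/(1−w) = 110/11 = 10.0000, giving w = 110/(11+110) = 0.91.

w = 0.91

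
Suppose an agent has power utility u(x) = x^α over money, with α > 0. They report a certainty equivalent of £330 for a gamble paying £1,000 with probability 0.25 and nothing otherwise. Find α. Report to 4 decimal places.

α ≈ 1.2504

EU(lottery) = 0.25·1000^α + 0.75·0 = 0.25·1000^α.
Setting u(330) equal to that: 330^α = 0.25·1000^α ⇒ (330/1000)^α = 0.25.
Take logs: α = ln 0.25 / ln(330/1000) ≈ 1.250420.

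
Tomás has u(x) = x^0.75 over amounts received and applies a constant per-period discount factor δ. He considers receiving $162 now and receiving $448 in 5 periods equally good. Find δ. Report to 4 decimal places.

Indifference means u(162) = δ^5 · u(448), so δ^5 = u(162)/u(448).
With u(x) = x^0.75: δ^5 = 162^0.75/448^0.75 = (162/448)^0.75 = 0.46631.
Hence δ = (0.46631)^(1/5) = 0.858491.

δ ≈ 0.8585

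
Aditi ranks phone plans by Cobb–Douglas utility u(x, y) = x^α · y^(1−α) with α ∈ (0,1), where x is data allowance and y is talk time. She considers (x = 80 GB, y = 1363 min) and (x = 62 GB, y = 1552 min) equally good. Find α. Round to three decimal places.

α ≈ 0.338

Set the two utilities equal: 80^α·1363^(1−α) = 62^α·1552^(1−α).
Taking logs: α·ln 80 + (1−α)·ln 1363 = α·ln 62 + (1−α)·ln 1552, i.e. α·0.254892 = (1−α)·0.129856.
With A = 0.254892 and B = 0.129856: α·A = (1−α)·B, so α = B/(A+B) = 0.129856/0.384748 ≈ 0.338.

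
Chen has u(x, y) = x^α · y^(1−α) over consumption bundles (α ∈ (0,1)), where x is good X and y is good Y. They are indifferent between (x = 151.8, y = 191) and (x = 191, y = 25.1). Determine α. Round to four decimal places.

The Cobb–Douglas utilities coincide, so 151.8^α·191^(1−α) = 191^α·25.1^(1−α).
Rearrange to (151.8/191)^α = (25.1/191)^(1−α) and take logs: α·-0.2297096 = (1−α)·-2.0294056.
With A = -0.2297096 and B = -2.0294056: α·A = (1−α)·B, so α = B/(A+B) = -2.0294056/-2.2591152 ≈ 0.8983.

α ≈ 0.8983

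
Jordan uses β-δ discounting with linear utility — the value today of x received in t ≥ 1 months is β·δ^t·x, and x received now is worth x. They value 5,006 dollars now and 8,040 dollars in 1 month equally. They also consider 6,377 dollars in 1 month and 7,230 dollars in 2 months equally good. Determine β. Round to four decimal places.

β ≈ 0.7059

The second indifference involves only future payoffs, so β cancels: β·δ^1·6377 = β·δ^2·7230, giving δ = 6377/7230 = 0.88202.
The first indifference: 5006 = β·δ·8040, so β = 5006/(δ·8040) = 5006/(0.88202·8040) ≈ 0.7059.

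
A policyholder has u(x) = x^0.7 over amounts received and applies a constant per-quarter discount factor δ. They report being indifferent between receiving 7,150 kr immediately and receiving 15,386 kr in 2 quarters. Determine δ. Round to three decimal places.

δ ≈ 0.765

The payoff in 2 quarters is discounted by δ^2, so u(7150) = δ^2·u(15386) and δ^2 = u(7150)/u(15386).
With u(x) = x^0.7: δ^2 = 7150^0.7/15386^0.7 = (7150/15386)^0.7 = 0.58483.
Taking the square root: δ = 0.58483^(1/2) ≈ 0.765.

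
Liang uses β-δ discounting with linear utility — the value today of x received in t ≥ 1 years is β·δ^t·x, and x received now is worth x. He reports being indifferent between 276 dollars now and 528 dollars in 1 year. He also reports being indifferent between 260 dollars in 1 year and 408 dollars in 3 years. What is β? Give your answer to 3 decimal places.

β ≈ 0.655

The second indifference involves only future payoffs, so β cancels: β·δ^1·260 = β·δ^3·408, giving δ^2 = 260/408 = 0.63725, so δ = 0.79828.
Substituting δ into 276 = β·δ·528: β = 276/(421.493) ≈ 0.655.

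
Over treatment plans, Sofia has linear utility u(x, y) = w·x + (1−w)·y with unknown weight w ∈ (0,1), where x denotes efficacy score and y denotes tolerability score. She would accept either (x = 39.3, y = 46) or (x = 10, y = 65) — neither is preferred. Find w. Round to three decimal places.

w = 0.393

u(39.3,46) = u(10,65) means w·39.3 + (1−w)·46 = w·10 + (1−w)·65.
Collecting terms: w·29.3 = (1−w)·19.
The marginal rate of substitution is 19/29.3, so w = 19/(29.3+19) = 0.393.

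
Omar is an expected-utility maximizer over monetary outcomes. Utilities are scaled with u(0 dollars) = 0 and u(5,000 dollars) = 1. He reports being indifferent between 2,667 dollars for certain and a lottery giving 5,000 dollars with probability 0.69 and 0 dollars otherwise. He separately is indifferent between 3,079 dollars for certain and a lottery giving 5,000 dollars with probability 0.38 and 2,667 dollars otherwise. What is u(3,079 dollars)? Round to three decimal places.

0.808

From the first indifference, u(2,667 dollars) = 0.69·u(5,000 dollars) + 0.31·u(0 dollars) = 0.69·1 + 0.31·0 = 0.69.
The second indifference gives u(3,079 dollars) = 0.38·u(5,000 dollars) + 0.62·u(2,667 dollars) = 0.38·1.00 + 0.62·0.69 = 0.8078.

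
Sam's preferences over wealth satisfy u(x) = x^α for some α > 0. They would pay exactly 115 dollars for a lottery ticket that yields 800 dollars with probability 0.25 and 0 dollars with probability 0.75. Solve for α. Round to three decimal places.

α ≈ 0.715

EU(lottery) = 0.25·800^α + 0.75·0 = 0.25·800^α.
Setting u(115) equal to that: 115^α = 0.25·800^α ⇒ (115/800)^α = 0.25.
Take logs: α = ln 0.25 / ln(115/800) ≈ 0.71470.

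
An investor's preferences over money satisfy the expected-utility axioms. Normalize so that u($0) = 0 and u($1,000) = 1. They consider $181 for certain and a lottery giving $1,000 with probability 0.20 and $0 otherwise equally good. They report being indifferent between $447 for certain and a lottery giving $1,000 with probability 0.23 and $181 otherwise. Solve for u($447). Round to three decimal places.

0.384

From the first indifference, u($181) = 0.20·u($1,000) + 0.80·u($0) = 0.20·1 + 0.80·0 = 0.20.
The second indifference gives u($447) = 0.23·u($1,000) + 0.77·u($181) = 0.23·1.00 + 0.77·0.20 = 0.3840.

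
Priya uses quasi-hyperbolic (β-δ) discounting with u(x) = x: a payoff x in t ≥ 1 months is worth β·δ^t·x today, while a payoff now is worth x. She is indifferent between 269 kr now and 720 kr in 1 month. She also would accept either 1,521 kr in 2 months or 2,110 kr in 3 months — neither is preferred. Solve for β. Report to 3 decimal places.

From the later pair, β·δ^2·1521 = β·δ^3·2110; dividing through, δ = 1521/2110 = 0.72085.
Now use the now-vs-future pair: 269 = β·δ·720 gives β = 269/(0.72085·720) ≈ 0.518.

β ≈ 0.518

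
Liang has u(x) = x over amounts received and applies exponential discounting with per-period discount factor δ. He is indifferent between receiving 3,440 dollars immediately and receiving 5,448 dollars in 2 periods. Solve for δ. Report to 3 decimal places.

The payoff in 2 periods is discounted by δ^2, so u(3440) = δ^2·u(5448) and δ^2 = u(3440)/u(5448).
With u(x) = x: δ^2 = 3440/5448 = 0.63142.
Taking the square root: δ = 0.63142^(1/2) ≈ 0.795.

δ ≈ 0.795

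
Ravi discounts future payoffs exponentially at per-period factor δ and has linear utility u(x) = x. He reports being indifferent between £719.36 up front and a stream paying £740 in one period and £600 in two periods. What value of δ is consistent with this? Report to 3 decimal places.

δ ≈ 0.640

Present value of the stream is 740·δ + 600·δ². Indifference gives 740δ + 600δ² = 719.36.
So 600δ² + 740δ − 719.36 = 0.
By the quadratic formula (taking the positive root), δ = (−740 + √2274064.00) / 1200 ≈ 0.640.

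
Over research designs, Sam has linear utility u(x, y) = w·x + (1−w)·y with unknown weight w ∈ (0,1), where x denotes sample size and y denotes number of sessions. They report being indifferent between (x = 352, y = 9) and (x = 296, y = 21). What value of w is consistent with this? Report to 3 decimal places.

Indifference: w·352 + (1−w)·9 = w·296 + (1−w)·21.
w·(352−296) = (1−w)·(21−9), i.e. w·56 = (1−w)·12.
So w/(1−w) = 12/56 = 0.2143, giving w = 12/(56+12) = 0.176.

w = 0.176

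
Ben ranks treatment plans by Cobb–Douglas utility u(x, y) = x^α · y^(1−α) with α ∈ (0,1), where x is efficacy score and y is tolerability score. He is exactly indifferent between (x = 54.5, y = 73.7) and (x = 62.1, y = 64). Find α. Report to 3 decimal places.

Set the two utilities equal: 54.5^α·73.7^(1−α) = 62.1^α·64^(1−α).
(54.5/62.1)^α = (64/73.7)^(1−α); take logs: α·ln(54.5/62.1) = (1−α)·ln(64/73.7), i.e. α·-0.130545 = (1−α)·-0.141120.
With A = -0.130545 and B = -0.141120: α·A = (1−α)·B, so α = B/(A+B) = -0.141120/-0.271665 ≈ 0.519.

α ≈ 0.519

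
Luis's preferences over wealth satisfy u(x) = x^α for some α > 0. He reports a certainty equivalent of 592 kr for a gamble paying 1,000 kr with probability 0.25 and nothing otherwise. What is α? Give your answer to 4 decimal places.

α ≈ 2.6443

EU(lottery) = 0.25·1000^α + 0.75·0 = 0.25·1000^α.
Equating: 592^α = 0.25·1000^α, i.e. 0.5920^α = 0.25.
α = ln(0.25) / ln(592/1000) = -1.3862944/-0.5242486 ≈ 2.6443.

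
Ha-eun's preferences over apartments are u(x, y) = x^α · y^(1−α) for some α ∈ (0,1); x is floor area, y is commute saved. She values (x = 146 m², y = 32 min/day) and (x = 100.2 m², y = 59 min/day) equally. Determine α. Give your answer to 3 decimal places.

α ≈ 0.619

Indifference: 146^α · 32^(1−α) = 100.2^α · 59^(1−α).
Taking logs: α·ln 146 + (1−α)·ln 32 = α·ln 100.2 + (1−α)·ln 59, i.e. α·0.376438 = (1−α)·0.611802.
With A = 0.376438 and B = 0.611802: α·A = (1−α)·B, so α = B/(A+B) = 0.611802/0.988240 ≈ 0.619.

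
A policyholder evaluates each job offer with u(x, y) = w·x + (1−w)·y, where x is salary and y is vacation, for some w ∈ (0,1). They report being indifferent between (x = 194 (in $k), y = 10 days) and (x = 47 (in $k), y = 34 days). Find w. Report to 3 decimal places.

w = 0.140

Equating utilities: w·194 + (1−w)·10 = w·47 + (1−w)·34.
Rearranging, 147·w − 24·(1−w) = 0.
The marginal rate of substitution is 24/147, so w = 24/(147+24) = 0.140.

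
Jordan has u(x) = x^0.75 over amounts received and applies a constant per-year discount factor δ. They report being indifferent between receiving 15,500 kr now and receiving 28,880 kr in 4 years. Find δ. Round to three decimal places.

Indifference means u(15500) = δ^4 · u(28880), so δ^4 = u(15500)/u(28880).
With u(x) = x^0.75: δ^4 = 15500^0.75/28880^0.75 = (15500/28880)^0.75 = 0.62705.
Hence δ = (0.62705)^(1/4) = 0.88987.

δ ≈ 0.890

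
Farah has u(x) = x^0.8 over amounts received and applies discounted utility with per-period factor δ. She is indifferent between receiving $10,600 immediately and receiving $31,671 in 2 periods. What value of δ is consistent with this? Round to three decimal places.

δ ≈ 0.645

The payoff in 2 periods is discounted by δ^2, so u(10600) = δ^2·u(31671) and δ^2 = u(10600)/u(31671).
With u(x) = x^0.8: δ^2 = 10600^0.8/31671^0.8 = (10600/31671)^0.8 = 0.41660.
So δ = 0.41660^(1/2) ≈ 0.645.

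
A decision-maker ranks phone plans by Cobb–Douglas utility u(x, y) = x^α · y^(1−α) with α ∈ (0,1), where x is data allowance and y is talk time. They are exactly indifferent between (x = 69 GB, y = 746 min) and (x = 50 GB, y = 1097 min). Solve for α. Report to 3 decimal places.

The Cobb–Douglas utilities coincide, so 69^α·746^(1−α) = 50^α·1097^(1−α).
(69/50)^α = (1097/746)^(1−α); take logs: α·ln(69/50) = (1−α)·ln(1097/746), i.e. α·0.322083 = (1−α)·0.385609.
So α/(1−α) = (0.385609)/(0.322083) = 1.197235, and α = 1.197235/2.197235 ≈ 0.545.

α ≈ 0.545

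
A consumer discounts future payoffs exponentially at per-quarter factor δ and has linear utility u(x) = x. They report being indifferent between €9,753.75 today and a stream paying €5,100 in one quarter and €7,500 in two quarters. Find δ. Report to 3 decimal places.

δ ≈ 0.850

Present value of the stream is 5100·δ + 7500·δ². Indifference gives 5100δ + 7500δ² = 9753.75.
That is, 7500δ² + 5100δ − 9753.75 = 0, a quadratic in δ.
The positive root is δ = [−5100 + √(5100² + 4·7500·9753.75)] / (2·7500) = (−5100 + 17850.000)/15000 ≈ 0.850.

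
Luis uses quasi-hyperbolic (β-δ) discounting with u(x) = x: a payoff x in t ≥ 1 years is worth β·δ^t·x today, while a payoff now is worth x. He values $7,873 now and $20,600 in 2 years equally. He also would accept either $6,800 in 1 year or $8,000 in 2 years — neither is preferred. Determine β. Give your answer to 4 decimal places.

The second indifference involves only future payoffs, so β cancels: β·δ^1·6800 = β·δ^2·8000, giving δ = 6800/8000 = 0.85000.
Substituting δ into 7873 = β·δ^2·20600: β = 7873/(14883.500) ≈ 0.5290.

β ≈ 0.5290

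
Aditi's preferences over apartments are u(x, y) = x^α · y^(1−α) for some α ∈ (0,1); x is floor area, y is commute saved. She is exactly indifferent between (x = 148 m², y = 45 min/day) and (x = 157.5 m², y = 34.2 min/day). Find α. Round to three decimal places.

Indifference: 148^α · 45^(1−α) = 157.5^α · 34.2^(1−α).
Rearrange to (148/157.5)^α = (34.2/45)^(1−α) and take logs: α·-0.062213 = (1−α)·-0.274437.
Thus α·(-0.336650) = -0.274437, so α = -0.274437/-0.336650 ≈ 0.815.

α ≈ 0.815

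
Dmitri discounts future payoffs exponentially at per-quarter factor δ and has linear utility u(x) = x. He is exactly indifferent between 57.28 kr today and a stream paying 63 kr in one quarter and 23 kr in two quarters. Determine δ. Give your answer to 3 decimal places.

The stream is worth 63δ + 23δ² today, so 63δ + 23δ² = 57.28.
So 23δ² + 63δ − 57.28 = 0.
The positive root is δ = [−63 + √(63² + 4·23·57.28)] / (2·23) = (−63 + 96.118)/46 ≈ 0.720.

δ ≈ 0.720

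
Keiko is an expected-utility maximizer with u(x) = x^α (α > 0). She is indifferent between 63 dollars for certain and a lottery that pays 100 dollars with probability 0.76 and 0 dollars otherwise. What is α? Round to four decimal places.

α ≈ 0.5940

The lottery's expected utility is 0.76·u(100) + 0.24·u(0) = 0.76·100^α (since u(0) = 0 for α > 0).
Setting u(63) equal to that: 63^α = 0.76·100^α ⇒ (63/100)^α = 0.76.
Taking logs: α·ln(63/100) = ln(0.76), so α = -0.2744368 / -0.4620355 ≈ 0.5940.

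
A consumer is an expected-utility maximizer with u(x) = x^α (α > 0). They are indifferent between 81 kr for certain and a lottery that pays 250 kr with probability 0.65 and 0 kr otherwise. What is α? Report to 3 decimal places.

Since u(0) = 0, the lottery's EU is 0.65·250^α.
Equating: 81^α = 0.65·250^α, i.e. 0.3240^α = 0.65.
α = ln(0.65) / ln(81/250) = -0.430783/-1.127012 ≈ 0.382.

α ≈ 0.382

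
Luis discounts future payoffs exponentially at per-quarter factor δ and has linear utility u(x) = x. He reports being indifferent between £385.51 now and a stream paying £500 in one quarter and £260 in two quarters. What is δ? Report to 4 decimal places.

The stream is worth 500δ + 260δ² today, so 500δ + 260δ² = 385.51.
Rearranged: 260δ² + 500δ − 385.51 = 0.
The positive root is δ = [−500 + √(500² + 4·260·385.51)] / (2·260) = (−500 + 806.803)/520 ≈ 0.5900.

δ ≈ 0.5900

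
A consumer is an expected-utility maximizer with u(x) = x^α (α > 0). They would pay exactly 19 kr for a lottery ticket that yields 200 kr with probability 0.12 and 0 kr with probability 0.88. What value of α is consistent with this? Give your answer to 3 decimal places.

Since u(0) = 0, the lottery's EU is 0.12·200^α.
Indifference: 19^α = 0.12·200^α, so (19/200)^α = 0.12.
Take logs: α = ln 0.12 / ln(19/200) ≈ 0.90075.

α ≈ 0.901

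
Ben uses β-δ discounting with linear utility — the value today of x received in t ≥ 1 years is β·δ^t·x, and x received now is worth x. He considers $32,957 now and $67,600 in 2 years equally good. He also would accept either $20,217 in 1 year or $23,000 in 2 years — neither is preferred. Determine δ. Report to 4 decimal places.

From the later pair, β·δ^1·20217 = β·δ^2·23000; dividing through, δ = 20217/23000 = 0.87900.

δ ≈ 0.8790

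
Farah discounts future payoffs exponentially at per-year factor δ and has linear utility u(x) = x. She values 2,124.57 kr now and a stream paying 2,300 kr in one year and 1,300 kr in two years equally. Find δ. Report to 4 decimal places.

δ ≈ 0.6700

The stream is worth 2300δ + 1300δ² today, so 2300δ + 1300δ² = 2124.57.
That is, 1300δ² + 2300δ − 2124.57 = 0, a quadratic in δ.
δ = (−2300 + √(2300² + 4·1300·2124.57)) / (2·1300) = (−2300 + √16337764.00) / 2600 ≈ 0.6700.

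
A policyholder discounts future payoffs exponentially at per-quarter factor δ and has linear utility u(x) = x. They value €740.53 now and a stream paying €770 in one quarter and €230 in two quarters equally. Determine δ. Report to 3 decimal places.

δ ≈ 0.780

Equating present values: 740.53 = 770δ + 230δ².
Rearranged: 230δ² + 770δ − 740.53 = 0.
The positive root is δ = [−770 + √(770² + 4·230·740.53)] / (2·230) = (−770 + 1128.799)/460 ≈ 0.780.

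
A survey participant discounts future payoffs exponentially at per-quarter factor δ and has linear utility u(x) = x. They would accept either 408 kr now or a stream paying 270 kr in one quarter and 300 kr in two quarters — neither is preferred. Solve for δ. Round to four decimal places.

Equating present values: 408 = 270δ + 300δ².
That is, 300δ² + 270δ − 408 = 0, a quadratic in δ.
By the quadratic formula (taking the positive root), δ = (−270 + √562500.00) / 600 ≈ 0.8000.

δ ≈ 0.8000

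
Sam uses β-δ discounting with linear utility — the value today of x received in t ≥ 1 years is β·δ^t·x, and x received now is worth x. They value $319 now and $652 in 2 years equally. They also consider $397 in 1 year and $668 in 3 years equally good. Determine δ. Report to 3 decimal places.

δ ≈ 0.771

Both payoffs in the second observation are in the future, so β drops out: δ^1·397 = δ^3·668 ⇒ δ^2 = 397/668 = 0.59431, so δ = 0.77092.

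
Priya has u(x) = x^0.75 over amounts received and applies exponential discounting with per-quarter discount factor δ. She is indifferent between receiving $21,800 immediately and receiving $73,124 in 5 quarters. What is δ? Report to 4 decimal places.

δ ≈ 0.8340

The payoff in 5 quarters is discounted by δ^5, so u(21800) = δ^5·u(73124) and δ^5 = u(21800)/u(73124).
Since u(x) = x^0.75, δ^5 = (21800/73124)^0.75 = 0.29812^0.75 = 0.40346.
Hence δ = (0.40346)^(1/5) = 0.833987.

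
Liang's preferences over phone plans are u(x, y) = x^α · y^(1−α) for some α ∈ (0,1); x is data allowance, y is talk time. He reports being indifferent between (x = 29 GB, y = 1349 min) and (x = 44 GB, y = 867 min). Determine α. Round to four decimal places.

α ≈ 0.5147

Indifference: 29^α · 1349^(1−α) = 44^α · 867^(1−α).
Rearrange to (29/44)^α = (867/1349)^(1−α) and take logs: α·-0.4168938 = (1−α)·-0.4420799.
So α/(1−α) = (-0.4420799)/(-0.4168938) = 1.0604137, and α = 1.0604137/2.0604137 ≈ 0.5147.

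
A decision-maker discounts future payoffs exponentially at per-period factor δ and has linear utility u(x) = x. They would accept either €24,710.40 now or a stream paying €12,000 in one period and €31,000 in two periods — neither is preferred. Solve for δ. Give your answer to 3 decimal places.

δ ≈ 0.720

Present value of the stream is 12000·δ + 31000·δ². Indifference gives 12000δ + 31000δ² = 24710.40.
Rearranged: 31000δ² + 12000δ − 24710.40 = 0.
δ = (−12000 + √(12000² + 4·31000·24710.40)) / (2·31000) = (−12000 + √3208089600.00) / 62000 ≈ 0.720.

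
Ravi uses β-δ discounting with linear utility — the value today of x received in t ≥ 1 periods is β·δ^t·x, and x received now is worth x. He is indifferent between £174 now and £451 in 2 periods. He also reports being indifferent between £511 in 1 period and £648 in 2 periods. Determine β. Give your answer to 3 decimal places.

Both payoffs in the second observation are in the future, so β drops out: δ^1·511 = δ^2·648 ⇒ δ = 511/648 = 0.78858.
Now use the now-vs-future pair: 174 = β·δ^2·451 gives β = 174/(0.62186·451) ≈ 0.620.

β ≈ 0.620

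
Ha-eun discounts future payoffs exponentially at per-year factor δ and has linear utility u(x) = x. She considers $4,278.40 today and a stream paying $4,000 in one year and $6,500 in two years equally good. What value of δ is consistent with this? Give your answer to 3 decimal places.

Present value of the stream is 4000·δ + 6500·δ². Indifference gives 4000δ + 6500δ² = 4278.40.
Rearranged: 6500δ² + 4000δ − 4278.40 = 0.
By the quadratic formula (taking the positive root), δ = (−4000 + √127238400.00) / 13000 ≈ 0.560.

δ ≈ 0.560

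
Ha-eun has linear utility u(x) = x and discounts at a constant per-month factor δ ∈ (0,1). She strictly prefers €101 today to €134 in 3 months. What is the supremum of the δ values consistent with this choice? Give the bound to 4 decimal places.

Comparing present values: 101 > δ^3·134.
Hence δ^3 < 101/134 = 0.75373, and x ↦ x^(1/3) is increasing on (0,∞).
δ < 0.75373^(1/3) = 0.9101.

δ < 0.9101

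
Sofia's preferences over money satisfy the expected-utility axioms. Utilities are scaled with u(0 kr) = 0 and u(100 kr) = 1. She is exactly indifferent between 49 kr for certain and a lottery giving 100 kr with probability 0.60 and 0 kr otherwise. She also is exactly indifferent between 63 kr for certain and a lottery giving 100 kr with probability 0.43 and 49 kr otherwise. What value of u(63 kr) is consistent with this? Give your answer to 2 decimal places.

First, u(49 kr) = 0.60·u(100 kr) + 0.40·u(0 kr) = 0.60.
The second indifference gives u(63 kr) = 0.43·u(100 kr) + 0.57·u(49 kr) = 0.43·1.00 + 0.57·0.60 = 0.7720.

0.77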